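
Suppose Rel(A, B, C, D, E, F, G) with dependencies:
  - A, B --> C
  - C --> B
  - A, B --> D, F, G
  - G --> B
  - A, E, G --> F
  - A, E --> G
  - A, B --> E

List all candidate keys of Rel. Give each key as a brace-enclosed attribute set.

{A, B}, {A, C}, {A, E}, {A, G}

{A} never appears on the right of any FD, so every key must include it.
{A, B}⁺ = {A, B, C, D, E, F, G}, which is every attribute, so {A, B} is a candidate key.
{A, C}⁺ = {A, B, C, D, E, F, G}, which is every attribute, so {A, C} is a candidate key.
{A, E}⁺ = {A, B, C, D, E, F, G}, which is every attribute, so {A, E} is a candidate key.
{A, G}⁺ = {A, B, C, D, E, F, G}, which is every attribute, so {A, G} is a candidate key.
Any other superkey properly contains one of these, so there are no further candidate keys.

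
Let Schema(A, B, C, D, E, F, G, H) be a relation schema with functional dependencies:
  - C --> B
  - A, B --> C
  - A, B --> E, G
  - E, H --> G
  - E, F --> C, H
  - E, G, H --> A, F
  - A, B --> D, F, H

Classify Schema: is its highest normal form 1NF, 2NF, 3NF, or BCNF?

3NF

Candidate keys: {A, B}, {A, C}, {E, F}, {E, H}. Prime attributes: {A, B, C, E, F, H}.
C --> B: {C}⁺ = {B, C}, which is not all of the attributes, so the left side is not a superkey — BCNF is violated.
Its right-hand attributes {B} are all prime, as are those of every other non-superkey FD — the relation is in 3NF.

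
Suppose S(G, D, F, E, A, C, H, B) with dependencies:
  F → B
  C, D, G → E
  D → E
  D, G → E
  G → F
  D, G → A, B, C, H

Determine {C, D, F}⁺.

Start with {C, D, F}.
F → B applies; add {B} → now {B, C, D, F}.
D → E applies; add {E} → now {B, C, D, E, F}.
No further FD applies.

{B, C, D, E, F}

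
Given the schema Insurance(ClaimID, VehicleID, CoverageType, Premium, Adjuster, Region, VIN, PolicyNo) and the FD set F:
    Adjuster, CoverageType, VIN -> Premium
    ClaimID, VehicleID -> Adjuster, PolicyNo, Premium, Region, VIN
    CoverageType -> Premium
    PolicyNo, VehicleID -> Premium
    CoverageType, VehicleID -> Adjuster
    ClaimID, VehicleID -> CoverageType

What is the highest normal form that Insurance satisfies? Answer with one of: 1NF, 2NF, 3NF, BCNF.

Candidate key: {ClaimID, VehicleID}. Prime attributes: {ClaimID, VehicleID}.
Adjuster, CoverageType, VIN -> Premium breaks BCNF: {Adjuster, CoverageType, VIN}⁺ = {Adjuster, CoverageType, Premium, VIN}, so {Adjuster, CoverageType, VIN} is not a superkey.
Because {Premium} is non-prime and the left side of Adjuster, CoverageType, VIN -> Premium is not a superkey, the relation is not in 3NF.
No proper subset of a key has a non-prime attribute in its closure, so there is no partial dependency; 2NF holds.

2NF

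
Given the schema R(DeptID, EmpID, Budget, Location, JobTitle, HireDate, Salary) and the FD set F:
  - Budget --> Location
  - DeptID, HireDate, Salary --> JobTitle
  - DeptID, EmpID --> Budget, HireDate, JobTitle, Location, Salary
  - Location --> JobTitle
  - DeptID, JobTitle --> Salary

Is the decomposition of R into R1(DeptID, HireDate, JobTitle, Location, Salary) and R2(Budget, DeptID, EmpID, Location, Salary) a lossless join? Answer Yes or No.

Common attributes: {DeptID, Location, Salary}; their closure is {DeptID, JobTitle, Location, Salary}.
R1 ⊄ {DeptID, JobTitle, Location, Salary} and R2 ⊄ {DeptID, JobTitle, Location, Salary}, so the split is lossy.

No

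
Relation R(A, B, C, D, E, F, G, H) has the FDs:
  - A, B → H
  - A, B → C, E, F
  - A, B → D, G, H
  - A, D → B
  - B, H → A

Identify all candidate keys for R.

{A, B}, {A, D}, {B, H}

{A, B}⁺ = {A, B, C, D, E, F, G, H} — all of the relation — so {A, B} is a candidate key.
{A, D}⁺ = {A, B, C, D, E, F, G, H} — all of the relation — so {A, D} is a candidate key.
{B, H}⁺ = {A, B, C, D, E, F, G, H} — all of the relation — so {B, H} is a candidate key.
No proper subset of any of these is a key, and no other minimal superkey exists.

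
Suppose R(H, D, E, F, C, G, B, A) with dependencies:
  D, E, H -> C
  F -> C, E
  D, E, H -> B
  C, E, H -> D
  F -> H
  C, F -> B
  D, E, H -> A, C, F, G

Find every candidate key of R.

{C, E, H}, {D, E, H}, {F}

{F} is a candidate key since {F}⁺ = {A, B, C, D, E, F, G, H} covers every attribute.
{C, E, H} is a candidate key since {C, E, H}⁺ = {A, B, C, D, E, F, G, H} covers every attribute.
{D, E, H} is a candidate key since {D, E, H}⁺ = {A, B, C, D, E, F, G, H} covers every attribute.
No proper subset of any of these is a key, and no other minimal superkey exists.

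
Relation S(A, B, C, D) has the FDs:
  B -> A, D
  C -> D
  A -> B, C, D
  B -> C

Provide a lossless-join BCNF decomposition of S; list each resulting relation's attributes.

{A, B, C}; {C, D}

Candidate keys of the original relation: {A}, {B}.
{A, B, C, D}: {C} determines {C, D} here but is not a superkey — split on C -> D, giving {C, D} and {A, B, C}.
{C, D} is in BCNF.
{A, B, C} is in BCNF.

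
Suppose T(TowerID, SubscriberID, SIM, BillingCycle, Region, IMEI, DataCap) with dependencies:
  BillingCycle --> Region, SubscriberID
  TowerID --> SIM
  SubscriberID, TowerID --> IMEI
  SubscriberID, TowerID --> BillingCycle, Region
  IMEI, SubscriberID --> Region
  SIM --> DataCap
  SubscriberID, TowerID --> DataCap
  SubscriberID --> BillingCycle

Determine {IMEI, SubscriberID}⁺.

Start with {IMEI, SubscriberID}.
IMEI, SubscriberID --> Region applies; add {Region} → now {IMEI, Region, SubscriberID}.
SubscriberID --> BillingCycle applies; add {BillingCycle} → now {BillingCycle, IMEI, Region, SubscriberID}.
No further FD applies.

{BillingCycle, IMEI, Region, SubscriberID}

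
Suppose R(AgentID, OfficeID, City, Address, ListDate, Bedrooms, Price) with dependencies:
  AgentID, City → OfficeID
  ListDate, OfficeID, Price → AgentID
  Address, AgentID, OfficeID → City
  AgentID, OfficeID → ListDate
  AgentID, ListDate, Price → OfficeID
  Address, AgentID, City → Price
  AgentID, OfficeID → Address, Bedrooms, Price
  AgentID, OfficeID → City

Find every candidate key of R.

{AgentID, City}⁺ = {Address, AgentID, Bedrooms, City, ListDate, OfficeID, Price}, which is every attribute, so {AgentID, City} is a candidate key.
{AgentID, OfficeID}⁺ = {Address, AgentID, Bedrooms, City, ListDate, OfficeID, Price}, which is every attribute, so {AgentID, OfficeID} is a candidate key.
{AgentID, ListDate, Price}⁺ = {Address, AgentID, Bedrooms, City, ListDate, OfficeID, Price}, which is every attribute, so {AgentID, ListDate, Price} is a candidate key.
{ListDate, OfficeID, Price}⁺ = {Address, AgentID, Bedrooms, City, ListDate, OfficeID, Price}, which is every attribute, so {ListDate, OfficeID, Price} is a candidate key.
No proper subset of any of these is a key, and no other minimal superkey exists.

{AgentID, City}, {AgentID, ListDate, Price}, {AgentID, OfficeID}, {ListDate, OfficeID, Price}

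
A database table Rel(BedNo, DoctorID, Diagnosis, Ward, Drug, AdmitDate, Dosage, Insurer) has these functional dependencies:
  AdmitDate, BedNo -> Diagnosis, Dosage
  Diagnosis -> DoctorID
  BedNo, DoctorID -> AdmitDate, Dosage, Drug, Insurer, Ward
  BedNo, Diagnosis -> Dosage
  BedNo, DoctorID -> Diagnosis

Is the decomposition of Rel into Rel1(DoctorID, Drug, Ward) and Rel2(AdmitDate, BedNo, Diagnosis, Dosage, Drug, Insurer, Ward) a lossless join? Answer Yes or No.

Common attributes: {Drug, Ward}; their closure is {Drug, Ward}.
The closure covers neither Rel1 nor Rel2 entirely; the join is not lossless.

No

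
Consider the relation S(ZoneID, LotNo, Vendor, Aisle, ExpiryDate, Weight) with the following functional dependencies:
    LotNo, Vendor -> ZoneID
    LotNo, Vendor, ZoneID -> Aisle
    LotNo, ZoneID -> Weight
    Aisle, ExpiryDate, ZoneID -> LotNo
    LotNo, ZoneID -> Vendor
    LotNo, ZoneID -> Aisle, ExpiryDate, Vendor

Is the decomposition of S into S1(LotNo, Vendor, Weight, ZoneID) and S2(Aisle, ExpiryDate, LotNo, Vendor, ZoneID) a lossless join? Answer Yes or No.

Common attributes: {LotNo, Vendor, ZoneID}; their closure is {Aisle, ExpiryDate, LotNo, Vendor, Weight, ZoneID}.
Since S1 ⊆ {Aisle, ExpiryDate, LotNo, Vendor, Weight, ZoneID}, the intersection is a superkey of S1; the decomposition is lossless.

Yes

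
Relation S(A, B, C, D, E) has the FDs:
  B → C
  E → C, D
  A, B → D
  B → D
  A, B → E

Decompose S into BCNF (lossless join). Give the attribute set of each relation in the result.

Candidate key of the original relation: {A, B}.
Within {A, B, C, D, E}: {B}⁺ ∩ {A, B, C, D, E} = {B, C, D}, not the whole set, so B → C, D violates BCNF; decompose into {B, C, D} and {A, B, E}.
{B, C, D} is in BCNF.
{A, B, E} is in BCNF.

{A, B, E}; {B, C, D}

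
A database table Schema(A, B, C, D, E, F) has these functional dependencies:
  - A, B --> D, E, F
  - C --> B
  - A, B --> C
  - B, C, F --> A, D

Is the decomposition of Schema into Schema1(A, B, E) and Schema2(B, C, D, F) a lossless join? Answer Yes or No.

Common attributes: {B}; their closure is {B}.
The closure covers neither Schema1 nor Schema2 entirely; the join is not lossless.

No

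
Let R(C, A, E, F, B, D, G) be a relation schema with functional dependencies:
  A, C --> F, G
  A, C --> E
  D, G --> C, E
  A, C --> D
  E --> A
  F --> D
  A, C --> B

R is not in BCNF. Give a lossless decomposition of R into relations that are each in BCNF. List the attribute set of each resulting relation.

Candidate keys of the original relation: {A, C}, {C, E}, {D, G}, {F, G}.
In {A, B, C, D, E, F, G}, {E} is not a superkey ({E}⁺ restricted to this set is {A, E}), so split on E --> A into {A, E} and {B, C, D, E, F, G}.
{A, E}: every determinant is a superkey — BCNF.
In {B, C, D, E, F, G}, {F} is not a superkey ({F}⁺ restricted to this set is {D, F}), so split on F --> D into {D, F} and {B, C, E, F, G}.
{D, F}: every determinant is a superkey — BCNF.
{B, C, E, F, G}: every determinant is a superkey — BCNF.

{A, E}; {B, C, E, F, G}; {D, F}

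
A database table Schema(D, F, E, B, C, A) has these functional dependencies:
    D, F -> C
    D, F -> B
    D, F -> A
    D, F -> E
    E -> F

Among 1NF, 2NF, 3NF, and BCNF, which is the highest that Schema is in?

3NF

Candidate keys: {D, E}, {D, F}. Prime attributes: {D, E, F}.
E -> F breaks BCNF: {E}⁺ = {E, F}, so {E} is not a superkey.
Its right-hand attributes {F} are all prime, as are those of every other non-superkey FD — the relation is in 3NF.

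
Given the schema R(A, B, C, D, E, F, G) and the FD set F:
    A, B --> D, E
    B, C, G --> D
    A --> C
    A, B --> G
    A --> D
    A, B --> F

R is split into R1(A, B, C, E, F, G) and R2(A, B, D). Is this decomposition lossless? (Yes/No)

Yes

R1 ∩ R2 = {A, B}; its closure under F is {A, B, C, D, E, F, G}.
This includes all of R1, so the common attributes are a superkey of R1 — the join is lossless.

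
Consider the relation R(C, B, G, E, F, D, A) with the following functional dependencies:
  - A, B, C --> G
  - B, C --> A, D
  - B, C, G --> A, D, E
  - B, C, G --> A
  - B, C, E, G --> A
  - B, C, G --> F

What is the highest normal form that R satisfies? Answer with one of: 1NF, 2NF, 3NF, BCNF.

BCNF

Candidate key: {B, C}. Prime attributes: {B, C}.
Every FD has a superkey on the left, so the relation is in BCNF.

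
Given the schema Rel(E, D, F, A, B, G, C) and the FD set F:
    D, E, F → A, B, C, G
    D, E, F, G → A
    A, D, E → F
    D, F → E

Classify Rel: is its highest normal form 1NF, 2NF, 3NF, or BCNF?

Candidate keys: {A, D, E}, {D, F}. Prime attributes: {A, D, E, F}.
Each dependency's left side is a superkey — BCNF holds.

BCNF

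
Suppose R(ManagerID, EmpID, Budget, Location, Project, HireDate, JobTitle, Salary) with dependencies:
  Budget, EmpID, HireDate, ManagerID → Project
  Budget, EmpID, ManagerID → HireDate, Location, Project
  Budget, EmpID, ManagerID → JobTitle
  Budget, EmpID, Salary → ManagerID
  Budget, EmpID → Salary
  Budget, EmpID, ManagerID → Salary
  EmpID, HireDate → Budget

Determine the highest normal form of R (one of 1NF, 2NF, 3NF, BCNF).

Candidate keys: {Budget, EmpID}, {EmpID, HireDate}. Prime attributes: {Budget, EmpID, HireDate}.
Each dependency's left side is a superkey — BCNF holds.

BCNF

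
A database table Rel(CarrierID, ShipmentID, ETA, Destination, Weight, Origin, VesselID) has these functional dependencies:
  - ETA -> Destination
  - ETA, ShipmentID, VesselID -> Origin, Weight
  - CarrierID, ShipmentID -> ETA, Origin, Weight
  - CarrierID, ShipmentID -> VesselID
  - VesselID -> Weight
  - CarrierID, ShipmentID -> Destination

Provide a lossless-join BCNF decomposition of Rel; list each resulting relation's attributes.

Candidate key of the original relation: {CarrierID, ShipmentID}.
{CarrierID, Destination, ETA, Origin, ShipmentID, VesselID, Weight}: {ETA} determines {Destination, ETA} here but is not a superkey — split on ETA -> Destination, giving {Destination, ETA} and {CarrierID, ETA, Origin, ShipmentID, VesselID, Weight}.
{Destination, ETA} has no BCNF violation.
{CarrierID, ETA, Origin, ShipmentID, VesselID, Weight}: {ETA, ShipmentID, VesselID} determines {ETA, Origin, ShipmentID, VesselID, Weight} here but is not a superkey — split on ETA, ShipmentID, VesselID -> Origin, Weight, giving {ETA, Origin, ShipmentID, VesselID, Weight} and {CarrierID, ETA, ShipmentID, VesselID}.
{ETA, Origin, ShipmentID, VesselID, Weight}: {VesselID} determines {VesselID, Weight} here but is not a superkey — split on VesselID -> Weight, giving {VesselID, Weight} and {ETA, Origin, ShipmentID, VesselID}.
{VesselID, Weight} has no BCNF violation.
{ETA, Origin, ShipmentID, VesselID} has no BCNF violation.
{CarrierID, ETA, ShipmentID, VesselID} has no BCNF violation.

{CarrierID, ETA, ShipmentID, VesselID}; {Destination, ETA}; {ETA, Origin, ShipmentID, VesselID}; {VesselID, Weight}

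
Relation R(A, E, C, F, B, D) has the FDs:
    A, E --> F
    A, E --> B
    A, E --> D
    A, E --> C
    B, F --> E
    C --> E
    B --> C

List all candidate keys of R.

{A, B}, {A, C}, {A, E}

Attributes never on any right-hand side: {A} — every candidate key must contain it.
Closure of {A, B} is {A, B, C, D, E, F}, the whole schema; {A, B} is a candidate key.
Closure of {A, C} is {A, B, C, D, E, F}, the whole schema; {A, C} is a candidate key.
Closure of {A, E} is {A, B, C, D, E, F}, the whole schema; {A, E} is a candidate key.
No proper subset of any of these is a key, and no other minimal superkey exists.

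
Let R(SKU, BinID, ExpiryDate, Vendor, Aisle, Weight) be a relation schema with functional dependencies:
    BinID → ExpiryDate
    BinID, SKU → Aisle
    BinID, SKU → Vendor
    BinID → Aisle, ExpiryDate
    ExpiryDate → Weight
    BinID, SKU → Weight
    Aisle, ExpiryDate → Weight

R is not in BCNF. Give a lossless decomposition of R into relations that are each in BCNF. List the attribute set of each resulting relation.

Candidate key of the original relation: {BinID, SKU}.
Within {Aisle, BinID, ExpiryDate, SKU, Vendor, Weight}: {BinID}⁺ ∩ {Aisle, BinID, ExpiryDate, SKU, Vendor, Weight} = {Aisle, BinID, ExpiryDate, Weight}, not the whole set, so BinID → Aisle, ExpiryDate, Weight violates BCNF; decompose into {Aisle, BinID, ExpiryDate, Weight} and {BinID, SKU, Vendor}.
Within {Aisle, BinID, ExpiryDate, Weight}: {ExpiryDate}⁺ ∩ {Aisle, BinID, ExpiryDate, Weight} = {ExpiryDate, Weight}, not the whole set, so ExpiryDate → Weight violates BCNF; decompose into {ExpiryDate, Weight} and {Aisle, BinID, ExpiryDate}.
{ExpiryDate, Weight} is in BCNF.
{Aisle, BinID, ExpiryDate} is in BCNF.
{BinID, SKU, Vendor} is in BCNF.

{Aisle, BinID, ExpiryDate}; {BinID, SKU, Vendor}; {ExpiryDate, Weight}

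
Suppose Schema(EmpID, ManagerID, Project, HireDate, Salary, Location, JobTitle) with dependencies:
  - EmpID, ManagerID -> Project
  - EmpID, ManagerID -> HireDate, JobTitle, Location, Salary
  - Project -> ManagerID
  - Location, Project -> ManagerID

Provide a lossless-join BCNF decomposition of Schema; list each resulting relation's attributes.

Candidate keys of the original relation: {EmpID, ManagerID}, {EmpID, Project}.
{EmpID, HireDate, JobTitle, Location, ManagerID, Project, Salary}: {Project} determines {ManagerID, Project} here but is not a superkey — split on Project -> ManagerID, giving {ManagerID, Project} and {EmpID, HireDate, JobTitle, Location, Project, Salary}.
{ManagerID, Project} has no BCNF violation.
{EmpID, HireDate, JobTitle, Location, Project, Salary} has no BCNF violation.

{EmpID, HireDate, JobTitle, Location, Project, Salary}; {ManagerID, Project}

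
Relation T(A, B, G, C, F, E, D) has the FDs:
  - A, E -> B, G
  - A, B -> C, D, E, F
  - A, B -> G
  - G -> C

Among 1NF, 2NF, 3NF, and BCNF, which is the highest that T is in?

2NF

Candidate keys: {A, B}, {A, E}. Prime attributes: {A, B, E}.
G -> C: {G}⁺ = {C, G}, which is not all of the attributes, so the left side is not a superkey — BCNF is violated.
Because {C} is non-prime and the left side of G -> C is not a superkey, the relation is not in 3NF.
No proper subset of a key has a non-prime attribute in its closure, so there is no partial dependency; 2NF holds.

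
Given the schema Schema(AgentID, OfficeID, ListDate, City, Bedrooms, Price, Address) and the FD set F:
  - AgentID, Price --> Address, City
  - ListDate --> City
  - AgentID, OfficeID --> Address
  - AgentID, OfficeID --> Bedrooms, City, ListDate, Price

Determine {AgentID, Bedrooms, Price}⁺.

Start with {AgentID, Bedrooms, Price}.
AgentID, Price --> Address, City applies; add {Address, City} → now {Address, AgentID, Bedrooms, City, Price}.
No further FD applies.

{Address, AgentID, Bedrooms, City, Price}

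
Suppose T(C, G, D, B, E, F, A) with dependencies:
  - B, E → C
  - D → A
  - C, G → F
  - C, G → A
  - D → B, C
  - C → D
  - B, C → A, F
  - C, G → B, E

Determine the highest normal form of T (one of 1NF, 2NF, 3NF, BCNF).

1NF

Candidate keys: {B, E, G}, {C, G}, {D, G}. Prime attributes: {B, C, D, E, G}.
For B, E → C we have {B, E}⁺ = {A, B, C, D, E, F}; {B, E} is not a superkey, so BCNF fails.
D → A determines the non-prime attribute {A} from a non-superkey — 3NF is violated.
{C} is a proper subset of the key {C, G}, and {C}⁺ contains the non-prime attributes {A, F} — a partial dependency, so 2NF is violated.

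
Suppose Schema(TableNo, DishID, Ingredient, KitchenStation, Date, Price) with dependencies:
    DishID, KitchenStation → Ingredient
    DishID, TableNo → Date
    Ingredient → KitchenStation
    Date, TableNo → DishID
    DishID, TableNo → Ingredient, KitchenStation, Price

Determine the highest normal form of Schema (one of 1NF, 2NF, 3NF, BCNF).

Candidate keys: {Date, TableNo}, {DishID, TableNo}. Prime attributes: {Date, DishID, TableNo}.
DishID, KitchenStation → Ingredient breaks BCNF: {DishID, KitchenStation}⁺ = {DishID, Ingredient, KitchenStation}, so {DishID, KitchenStation} is not a superkey.
DishID, KitchenStation → Ingredient determines the non-prime attribute {Ingredient} from a non-superkey — 3NF is violated.
Checking every proper subset of each key, none determines a non-prime attribute — 2NF is satisfied.

2NF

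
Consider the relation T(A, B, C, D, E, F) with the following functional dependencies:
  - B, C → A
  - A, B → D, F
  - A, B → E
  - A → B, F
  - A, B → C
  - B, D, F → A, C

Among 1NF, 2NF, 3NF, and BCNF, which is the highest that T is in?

BCNF

Candidate keys: {A}, {B, C}, {B, D, F}. Prime attributes: {A, B, C, D, F}.
Every FD has a superkey on the left, so the relation is in BCNF.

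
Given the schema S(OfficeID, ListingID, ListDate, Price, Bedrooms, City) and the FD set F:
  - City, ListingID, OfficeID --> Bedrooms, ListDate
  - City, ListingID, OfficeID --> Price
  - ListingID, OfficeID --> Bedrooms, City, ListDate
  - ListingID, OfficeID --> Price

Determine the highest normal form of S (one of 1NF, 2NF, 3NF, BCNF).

Candidate key: {ListingID, OfficeID}. Prime attributes: {ListingID, OfficeID}.
Each dependency's left side is a superkey — BCNF holds.

BCNF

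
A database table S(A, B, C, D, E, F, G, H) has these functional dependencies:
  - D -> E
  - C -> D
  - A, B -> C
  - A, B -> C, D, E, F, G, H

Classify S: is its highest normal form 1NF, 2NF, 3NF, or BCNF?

Candidate key: {A, B}. Prime attributes: {A, B}.
For D -> E we have {D}⁺ = {D, E}; {D} is not a superkey, so BCNF fails.
D -> E has non-prime {E} on the right and a non-superkey on the left, so 3NF fails.
No proper subset of a key has a non-prime attribute in its closure, so there is no partial dependency; 2NF holds.

2NF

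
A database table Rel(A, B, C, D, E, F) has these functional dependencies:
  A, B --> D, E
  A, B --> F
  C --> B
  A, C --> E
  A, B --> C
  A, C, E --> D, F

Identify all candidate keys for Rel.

{A, B}, {A, C}

Attributes never on any right-hand side: {A} — every candidate key must contain it.
Closure of {A, B} is {A, B, C, D, E, F}, the whole schema; {A, B} is a candidate key.
Closure of {A, C} is {A, B, C, D, E, F}, the whole schema; {A, C} is a candidate key.
These are minimal and exhaustive — every other superkey contains one of them.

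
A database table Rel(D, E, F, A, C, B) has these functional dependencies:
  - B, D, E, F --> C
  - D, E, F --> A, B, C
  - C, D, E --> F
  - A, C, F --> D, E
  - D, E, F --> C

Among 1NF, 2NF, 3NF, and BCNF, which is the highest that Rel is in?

Candidate keys: {A, C, F}, {C, D, E}, {D, E, F}. Prime attributes: {A, C, D, E, F}.
The left-hand side of every FD is a superkey, so BCNF is satisfied.

BCNF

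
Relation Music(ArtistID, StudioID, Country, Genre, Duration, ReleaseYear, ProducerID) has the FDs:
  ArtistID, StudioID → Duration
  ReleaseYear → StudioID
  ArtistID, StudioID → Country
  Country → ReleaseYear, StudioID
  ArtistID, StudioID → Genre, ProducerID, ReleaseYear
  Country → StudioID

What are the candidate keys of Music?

No FD produces {ArtistID}, so it must be in every candidate key.
{ArtistID, Country}⁺ = {ArtistID, Country, Duration, Genre, ProducerID, ReleaseYear, StudioID} — all of the relation — so {ArtistID, Country} is a candidate key.
{ArtistID, ReleaseYear}⁺ = {ArtistID, Country, Duration, Genre, ProducerID, ReleaseYear, StudioID} — all of the relation — so {ArtistID, ReleaseYear} is a candidate key.
{ArtistID, StudioID}⁺ = {ArtistID, Country, Duration, Genre, ProducerID, ReleaseYear, StudioID} — all of the relation — so {ArtistID, StudioID} is a candidate key.
Any other superkey properly contains one of these, so there are no further candidate keys.

{ArtistID, Country}, {ArtistID, ReleaseYear}, {ArtistID, StudioID}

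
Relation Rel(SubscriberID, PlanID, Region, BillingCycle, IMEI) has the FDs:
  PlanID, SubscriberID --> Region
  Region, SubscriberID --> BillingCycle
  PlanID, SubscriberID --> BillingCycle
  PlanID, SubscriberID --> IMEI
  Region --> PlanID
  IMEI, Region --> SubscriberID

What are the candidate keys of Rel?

{IMEI, Region} is a candidate key since {IMEI, Region}⁺ = {BillingCycle, IMEI, PlanID, Region, SubscriberID} covers every attribute.
{PlanID, SubscriberID} is a candidate key since {PlanID, SubscriberID}⁺ = {BillingCycle, IMEI, PlanID, Region, SubscriberID} covers every attribute.
{Region, SubscriberID} is a candidate key since {Region, SubscriberID}⁺ = {BillingCycle, IMEI, PlanID, Region, SubscriberID} covers every attribute.
Any other superkey properly contains one of these, so there are no further candidate keys.

{IMEI, Region}, {PlanID, SubscriberID}, {Region, SubscriberID}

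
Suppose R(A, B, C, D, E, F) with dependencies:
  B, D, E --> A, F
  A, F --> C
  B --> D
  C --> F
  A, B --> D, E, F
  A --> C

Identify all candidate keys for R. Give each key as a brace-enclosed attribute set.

{A, B}, {B, E}

Attributes never on any right-hand side: {B} — every candidate key must contain it.
{A, B}⁺ = {A, B, C, D, E, F} — all of the relation — so {A, B} is a candidate key.
{B, E}⁺ = {A, B, C, D, E, F} — all of the relation — so {B, E} is a candidate key.
No proper subset of any of these is a key, and no other minimal superkey exists.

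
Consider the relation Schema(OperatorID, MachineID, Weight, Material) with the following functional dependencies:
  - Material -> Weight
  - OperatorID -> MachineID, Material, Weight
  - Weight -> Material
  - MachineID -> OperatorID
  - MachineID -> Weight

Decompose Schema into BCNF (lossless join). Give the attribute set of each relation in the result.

Candidate keys of the original relation: {MachineID}, {OperatorID}.
{MachineID, Material, OperatorID, Weight}: {Material} determines {Material, Weight} here but is not a superkey — split on Material -> Weight, giving {Material, Weight} and {MachineID, Material, OperatorID}.
{Material, Weight} has no BCNF violation.
{MachineID, Material, OperatorID} has no BCNF violation.

{MachineID, Material, OperatorID}; {Material, Weight}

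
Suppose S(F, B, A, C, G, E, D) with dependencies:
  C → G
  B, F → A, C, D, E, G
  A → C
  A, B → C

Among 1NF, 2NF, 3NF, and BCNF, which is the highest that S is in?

2NF

Candidate key: {B, F}. Prime attributes: {B, F}.
C → G: {C}⁺ = {C, G}, which is not all of the attributes, so the left side is not a superkey — BCNF is violated.
C → G determines the non-prime attribute {G} from a non-superkey — 3NF is violated.
No non-prime attribute depends on a proper subset of any candidate key, so 2NF holds.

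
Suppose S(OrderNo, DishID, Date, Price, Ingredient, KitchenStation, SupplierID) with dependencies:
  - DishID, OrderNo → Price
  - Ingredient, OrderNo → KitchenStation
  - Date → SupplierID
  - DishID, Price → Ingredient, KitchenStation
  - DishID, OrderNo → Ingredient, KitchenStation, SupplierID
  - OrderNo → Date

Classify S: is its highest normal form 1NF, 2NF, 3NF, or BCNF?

Candidate key: {DishID, OrderNo}. Prime attributes: {DishID, OrderNo}.
For Ingredient, OrderNo → KitchenStation we have {Ingredient, OrderNo}⁺ = {Date, Ingredient, KitchenStation, OrderNo, SupplierID}; {Ingredient, OrderNo} is not a superkey, so BCNF fails.
Ingredient, OrderNo → KitchenStation determines the non-prime attribute {KitchenStation} from a non-superkey — 3NF is violated.
Since {OrderNo} ⊂ {DishID, OrderNo} and {OrderNo}⁺ ⊇ {Date, SupplierID} with {Date, SupplierID} non-prime, there is a partial dependency; 2NF fails.

1NF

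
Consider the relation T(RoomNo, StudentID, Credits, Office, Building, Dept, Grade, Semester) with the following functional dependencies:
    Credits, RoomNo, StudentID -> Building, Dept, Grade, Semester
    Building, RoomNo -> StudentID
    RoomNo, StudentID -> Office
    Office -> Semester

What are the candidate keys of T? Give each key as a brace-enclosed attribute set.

{Building, Credits, RoomNo}, {Credits, RoomNo, StudentID}

Attributes never on any right-hand side: {Credits, RoomNo} — every candidate key must contain all of them.
{Building, Credits, RoomNo}⁺ = {Building, Credits, Dept, Grade, Office, RoomNo, Semester, StudentID}, which is every attribute, so {Building, Credits, RoomNo} is a candidate key.
{Credits, RoomNo, StudentID}⁺ = {Building, Credits, Dept, Grade, Office, RoomNo, Semester, StudentID}, which is every attribute, so {Credits, RoomNo, StudentID} is a candidate key.
Any other superkey properly contains one of these, so there are no further candidate keys.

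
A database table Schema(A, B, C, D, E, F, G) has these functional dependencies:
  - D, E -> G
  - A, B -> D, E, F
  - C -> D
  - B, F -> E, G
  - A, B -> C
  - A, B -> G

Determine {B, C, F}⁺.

{B, C, D, E, F, G}

Start with {B, C, F}.
C -> D applies; add {D} → now {B, C, D, F}.
B, F -> E, G applies; add {E, G} → now {B, C, D, E, F, G}.
No further FD applies.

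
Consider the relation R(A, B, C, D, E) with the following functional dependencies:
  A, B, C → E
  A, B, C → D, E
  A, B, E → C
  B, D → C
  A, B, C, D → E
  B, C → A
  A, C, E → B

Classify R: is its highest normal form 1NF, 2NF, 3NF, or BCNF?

Candidate keys: {A, B, E}, {A, C, E}, {B, C}, {B, D}. Prime attributes: {A, B, C, D, E}.
The left-hand side of every FD is a superkey, so BCNF is satisfied.

BCNF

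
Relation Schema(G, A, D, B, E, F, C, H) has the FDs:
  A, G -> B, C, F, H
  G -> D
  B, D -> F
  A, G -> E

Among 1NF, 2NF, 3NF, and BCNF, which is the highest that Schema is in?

Candidate key: {A, G}. Prime attributes: {A, G}.
For G -> D we have {G}⁺ = {D, G}; {G} is not a superkey, so BCNF fails.
G -> D has non-prime {D} on the right and a non-superkey on the left, so 3NF fails.
{G} is a proper subset of the key {A, G}, and {G}⁺ contains the non-prime attribute {D} — a partial dependency, so 2NF is violated.

1NF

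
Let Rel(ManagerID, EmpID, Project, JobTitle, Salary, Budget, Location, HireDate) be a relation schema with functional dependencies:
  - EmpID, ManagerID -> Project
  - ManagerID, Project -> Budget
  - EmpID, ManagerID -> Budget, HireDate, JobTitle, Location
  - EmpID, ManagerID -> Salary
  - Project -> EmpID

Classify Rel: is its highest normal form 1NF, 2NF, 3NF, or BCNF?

Candidate keys: {EmpID, ManagerID}, {ManagerID, Project}. Prime attributes: {EmpID, ManagerID, Project}.
For Project -> EmpID we have {Project}⁺ = {EmpID, Project}; {Project} is not a superkey, so BCNF fails.
Its right-hand attributes {EmpID} are all prime, as are those of every other non-superkey FD — the relation is in 3NF.

3NF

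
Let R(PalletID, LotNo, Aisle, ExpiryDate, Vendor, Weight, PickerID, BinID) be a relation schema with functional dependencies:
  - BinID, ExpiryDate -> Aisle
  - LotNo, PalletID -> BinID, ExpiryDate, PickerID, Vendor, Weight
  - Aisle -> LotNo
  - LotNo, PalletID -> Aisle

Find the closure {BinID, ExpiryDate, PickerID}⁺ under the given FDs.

{Aisle, BinID, ExpiryDate, LotNo, PickerID}

Start with {BinID, ExpiryDate, PickerID}.
BinID, ExpiryDate -> Aisle applies; add {Aisle} → now {Aisle, BinID, ExpiryDate, PickerID}.
Aisle -> LotNo applies; add {LotNo} → now {Aisle, BinID, ExpiryDate, LotNo, PickerID}.
No further FD applies.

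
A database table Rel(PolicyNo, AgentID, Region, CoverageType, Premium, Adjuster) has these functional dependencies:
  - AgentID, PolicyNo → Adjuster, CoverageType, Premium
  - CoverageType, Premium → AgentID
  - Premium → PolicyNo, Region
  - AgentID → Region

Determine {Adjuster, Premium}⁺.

{Adjuster, PolicyNo, Premium, Region}

Start with {Adjuster, Premium}.
Premium → PolicyNo, Region applies; add {PolicyNo, Region} → now {Adjuster, PolicyNo, Premium, Region}.
No further FD applies.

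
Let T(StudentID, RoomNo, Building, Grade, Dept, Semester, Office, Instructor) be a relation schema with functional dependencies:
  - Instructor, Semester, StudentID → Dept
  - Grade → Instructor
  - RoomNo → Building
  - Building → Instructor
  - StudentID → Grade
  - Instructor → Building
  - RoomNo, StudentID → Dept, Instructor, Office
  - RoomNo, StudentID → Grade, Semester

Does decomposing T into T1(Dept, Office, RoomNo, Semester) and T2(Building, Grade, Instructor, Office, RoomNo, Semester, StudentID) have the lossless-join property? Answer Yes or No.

T1 ∩ T2 = {Office, RoomNo, Semester}; its closure under F is {Building, Instructor, Office, RoomNo, Semester}.
Neither T1 nor T2 is contained in that closure, so the decomposition is lossy.

No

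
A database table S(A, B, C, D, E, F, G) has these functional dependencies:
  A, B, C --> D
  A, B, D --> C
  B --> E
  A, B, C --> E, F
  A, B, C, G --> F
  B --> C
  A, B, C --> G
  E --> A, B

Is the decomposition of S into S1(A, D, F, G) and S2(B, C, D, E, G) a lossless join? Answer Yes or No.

No

Common attributes: {D, G}; their closure is {D, G}.
Neither S1 nor S2 is contained in that closure, so the decomposition is lossy.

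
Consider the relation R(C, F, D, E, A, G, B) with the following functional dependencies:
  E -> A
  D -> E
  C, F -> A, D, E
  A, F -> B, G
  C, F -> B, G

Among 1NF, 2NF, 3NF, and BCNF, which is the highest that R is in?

Candidate key: {C, F}. Prime attributes: {C, F}.
For E -> A we have {E}⁺ = {A, E}; {E} is not a superkey, so BCNF fails.
E -> A has non-prime {A} on the right and a non-superkey on the left, so 3NF fails.
No non-prime attribute depends on a proper subset of any candidate key, so 2NF holds.

2NF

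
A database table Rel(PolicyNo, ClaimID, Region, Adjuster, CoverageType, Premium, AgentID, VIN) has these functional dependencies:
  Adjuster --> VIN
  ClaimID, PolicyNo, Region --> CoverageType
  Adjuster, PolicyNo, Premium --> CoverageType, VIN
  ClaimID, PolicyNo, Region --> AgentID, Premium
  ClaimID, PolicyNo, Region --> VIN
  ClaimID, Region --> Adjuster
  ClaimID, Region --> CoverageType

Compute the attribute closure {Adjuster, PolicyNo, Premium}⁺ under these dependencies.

Start with {Adjuster, PolicyNo, Premium}.
Adjuster --> VIN applies; add {VIN} → now {Adjuster, PolicyNo, Premium, VIN}.
Adjuster, PolicyNo, Premium --> CoverageType, VIN applies; add {CoverageType} → now {Adjuster, CoverageType, PolicyNo, Premium, VIN}.
No further FD applies.

{Adjuster, CoverageType, PolicyNo, Premium, VIN}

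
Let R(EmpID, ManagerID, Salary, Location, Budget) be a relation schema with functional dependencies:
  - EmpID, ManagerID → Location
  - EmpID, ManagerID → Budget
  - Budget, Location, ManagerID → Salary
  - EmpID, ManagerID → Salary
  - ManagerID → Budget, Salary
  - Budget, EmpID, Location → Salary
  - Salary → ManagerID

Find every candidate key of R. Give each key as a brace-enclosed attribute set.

No FD produces {EmpID}, so it must be in every candidate key.
{EmpID, ManagerID} is a candidate key since {EmpID, ManagerID}⁺ = {Budget, EmpID, Location, ManagerID, Salary} covers every attribute.
{EmpID, Salary} is a candidate key since {EmpID, Salary}⁺ = {Budget, EmpID, Location, ManagerID, Salary} covers every attribute.
{Budget, EmpID, Location} is a candidate key since {Budget, EmpID, Location}⁺ = {Budget, EmpID, Location, ManagerID, Salary} covers every attribute.
These are minimal and exhaustive — every other superkey contains one of them.

{Budget, EmpID, Location}, {EmpID, ManagerID}, {EmpID, Salary}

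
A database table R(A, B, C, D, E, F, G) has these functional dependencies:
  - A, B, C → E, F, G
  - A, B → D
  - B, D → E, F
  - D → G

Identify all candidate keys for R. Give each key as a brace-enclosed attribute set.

{A, B, C}

Attributes never on any right-hand side: {A, B, C} — every candidate key must contain all of them.
{A, B, C}⁺ = {A, B, C, D, E, F, G} — all of the relation — so {A, B, C} is a candidate key.
No other minimal set has full closure, so this is the only candidate key.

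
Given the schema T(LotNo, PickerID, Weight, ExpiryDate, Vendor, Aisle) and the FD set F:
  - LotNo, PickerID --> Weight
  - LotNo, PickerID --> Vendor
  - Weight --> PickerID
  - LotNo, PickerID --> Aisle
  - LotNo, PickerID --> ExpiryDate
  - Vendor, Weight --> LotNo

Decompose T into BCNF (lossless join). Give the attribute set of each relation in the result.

{Aisle, ExpiryDate, LotNo, Vendor, Weight}; {PickerID, Weight}

Candidate keys of the original relation: {LotNo, PickerID}, {LotNo, Weight}, {Vendor, Weight}.
In {Aisle, ExpiryDate, LotNo, PickerID, Vendor, Weight}, {Weight} is not a superkey ({Weight}⁺ restricted to this set is {PickerID, Weight}), so split on Weight --> PickerID into {PickerID, Weight} and {Aisle, ExpiryDate, LotNo, Vendor, Weight}.
{PickerID, Weight} has no BCNF violation.
{Aisle, ExpiryDate, LotNo, Vendor, Weight} has no BCNF violation.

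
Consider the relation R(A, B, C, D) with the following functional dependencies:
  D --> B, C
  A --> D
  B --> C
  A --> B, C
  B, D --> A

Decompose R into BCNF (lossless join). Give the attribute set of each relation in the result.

{A, B, D}; {B, C}

Candidate keys of the original relation: {A}, {D}.
Within {A, B, C, D}: {B}⁺ ∩ {A, B, C, D} = {B, C}, not the whole set, so B --> C violates BCNF; decompose into {B, C} and {A, B, D}.
{B, C} has no BCNF violation.
{A, B, D} has no BCNF violation.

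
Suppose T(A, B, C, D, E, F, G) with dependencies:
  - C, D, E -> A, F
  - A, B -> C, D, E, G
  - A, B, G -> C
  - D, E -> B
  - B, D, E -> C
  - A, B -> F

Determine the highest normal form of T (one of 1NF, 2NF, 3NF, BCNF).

BCNF

Candidate keys: {A, B}, {D, E}. Prime attributes: {A, B, D, E}.
Each dependency's left side is a superkey — BCNF holds.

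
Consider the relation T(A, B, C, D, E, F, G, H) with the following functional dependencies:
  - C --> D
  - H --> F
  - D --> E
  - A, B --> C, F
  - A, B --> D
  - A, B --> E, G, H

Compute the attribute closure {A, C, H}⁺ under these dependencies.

Start with {A, C, H}.
C --> D applies; add {D} → now {A, C, D, H}.
H --> F applies; add {F} → now {A, C, D, F, H}.
D --> E applies; add {E} → now {A, C, D, E, F, H}.
No further FD applies.

{A, C, D, E, F, H}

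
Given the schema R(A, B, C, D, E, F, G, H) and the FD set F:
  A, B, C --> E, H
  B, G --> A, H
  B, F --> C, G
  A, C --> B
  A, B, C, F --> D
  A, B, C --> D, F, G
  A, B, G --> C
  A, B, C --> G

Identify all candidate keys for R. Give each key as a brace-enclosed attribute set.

{A, C}, {B, F}, {B, G}

{A, C} is a candidate key since {A, C}⁺ = {A, B, C, D, E, F, G, H} covers every attribute.
{B, F} is a candidate key since {B, F}⁺ = {A, B, C, D, E, F, G, H} covers every attribute.
{B, G} is a candidate key since {B, G}⁺ = {A, B, C, D, E, F, G, H} covers every attribute.
No proper subset of any of these is a key, and no other minimal superkey exists.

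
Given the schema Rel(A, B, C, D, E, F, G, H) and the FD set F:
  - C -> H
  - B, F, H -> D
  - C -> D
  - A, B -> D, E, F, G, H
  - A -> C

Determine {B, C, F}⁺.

Start with {B, C, F}.
C -> H applies; add {H} → now {B, C, F, H}.
B, F, H -> D applies; add {D} → now {B, C, D, F, H}.
No further FD applies.

{B, C, D, F, H}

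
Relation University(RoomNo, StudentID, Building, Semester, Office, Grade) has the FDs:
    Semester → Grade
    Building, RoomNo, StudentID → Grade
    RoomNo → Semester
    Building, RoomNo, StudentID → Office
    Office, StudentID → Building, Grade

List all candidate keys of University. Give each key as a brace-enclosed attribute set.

Attributes never on any right-hand side: {RoomNo, StudentID} — every candidate key must contain all of them.
{Building, RoomNo, StudentID}⁺ = {Building, Grade, Office, RoomNo, Semester, StudentID} — all of the relation — so {Building, RoomNo, StudentID} is a candidate key.
{Office, RoomNo, StudentID}⁺ = {Building, Grade, Office, RoomNo, Semester, StudentID} — all of the relation — so {Office, RoomNo, StudentID} is a candidate key.
Any other superkey properly contains one of these, so there are no further candidate keys.

{Building, RoomNo, StudentID}, {Office, RoomNo, StudentID}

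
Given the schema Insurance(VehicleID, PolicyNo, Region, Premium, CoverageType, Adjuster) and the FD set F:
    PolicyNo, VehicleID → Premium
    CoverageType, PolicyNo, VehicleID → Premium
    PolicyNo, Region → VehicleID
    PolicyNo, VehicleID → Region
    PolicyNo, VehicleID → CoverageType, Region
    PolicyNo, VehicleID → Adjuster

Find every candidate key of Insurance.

{PolicyNo, Region}, {PolicyNo, VehicleID}

No FD produces {PolicyNo}, so it must be in every candidate key.
{PolicyNo, Region} is a candidate key since {PolicyNo, Region}⁺ = {Adjuster, CoverageType, PolicyNo, Premium, Region, VehicleID} covers every attribute.
{PolicyNo, VehicleID} is a candidate key since {PolicyNo, VehicleID}⁺ = {Adjuster, CoverageType, PolicyNo, Premium, Region, VehicleID} covers every attribute.
Any other superkey properly contains one of these, so there are no further candidate keys.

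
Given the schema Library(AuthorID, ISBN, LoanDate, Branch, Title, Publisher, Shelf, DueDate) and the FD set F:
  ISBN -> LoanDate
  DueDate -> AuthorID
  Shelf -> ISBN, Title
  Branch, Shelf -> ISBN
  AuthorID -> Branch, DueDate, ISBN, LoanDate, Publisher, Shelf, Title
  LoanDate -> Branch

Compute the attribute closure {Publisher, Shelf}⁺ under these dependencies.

{Branch, ISBN, LoanDate, Publisher, Shelf, Title}

Start with {Publisher, Shelf}.
Shelf -> ISBN, Title applies; add {ISBN, Title} → now {ISBN, Publisher, Shelf, Title}.
ISBN -> LoanDate applies; add {LoanDate} → now {ISBN, LoanDate, Publisher, Shelf, Title}.
LoanDate -> Branch applies; add {Branch} → now {Branch, ISBN, LoanDate, Publisher, Shelf, Title}.
No further FD applies.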